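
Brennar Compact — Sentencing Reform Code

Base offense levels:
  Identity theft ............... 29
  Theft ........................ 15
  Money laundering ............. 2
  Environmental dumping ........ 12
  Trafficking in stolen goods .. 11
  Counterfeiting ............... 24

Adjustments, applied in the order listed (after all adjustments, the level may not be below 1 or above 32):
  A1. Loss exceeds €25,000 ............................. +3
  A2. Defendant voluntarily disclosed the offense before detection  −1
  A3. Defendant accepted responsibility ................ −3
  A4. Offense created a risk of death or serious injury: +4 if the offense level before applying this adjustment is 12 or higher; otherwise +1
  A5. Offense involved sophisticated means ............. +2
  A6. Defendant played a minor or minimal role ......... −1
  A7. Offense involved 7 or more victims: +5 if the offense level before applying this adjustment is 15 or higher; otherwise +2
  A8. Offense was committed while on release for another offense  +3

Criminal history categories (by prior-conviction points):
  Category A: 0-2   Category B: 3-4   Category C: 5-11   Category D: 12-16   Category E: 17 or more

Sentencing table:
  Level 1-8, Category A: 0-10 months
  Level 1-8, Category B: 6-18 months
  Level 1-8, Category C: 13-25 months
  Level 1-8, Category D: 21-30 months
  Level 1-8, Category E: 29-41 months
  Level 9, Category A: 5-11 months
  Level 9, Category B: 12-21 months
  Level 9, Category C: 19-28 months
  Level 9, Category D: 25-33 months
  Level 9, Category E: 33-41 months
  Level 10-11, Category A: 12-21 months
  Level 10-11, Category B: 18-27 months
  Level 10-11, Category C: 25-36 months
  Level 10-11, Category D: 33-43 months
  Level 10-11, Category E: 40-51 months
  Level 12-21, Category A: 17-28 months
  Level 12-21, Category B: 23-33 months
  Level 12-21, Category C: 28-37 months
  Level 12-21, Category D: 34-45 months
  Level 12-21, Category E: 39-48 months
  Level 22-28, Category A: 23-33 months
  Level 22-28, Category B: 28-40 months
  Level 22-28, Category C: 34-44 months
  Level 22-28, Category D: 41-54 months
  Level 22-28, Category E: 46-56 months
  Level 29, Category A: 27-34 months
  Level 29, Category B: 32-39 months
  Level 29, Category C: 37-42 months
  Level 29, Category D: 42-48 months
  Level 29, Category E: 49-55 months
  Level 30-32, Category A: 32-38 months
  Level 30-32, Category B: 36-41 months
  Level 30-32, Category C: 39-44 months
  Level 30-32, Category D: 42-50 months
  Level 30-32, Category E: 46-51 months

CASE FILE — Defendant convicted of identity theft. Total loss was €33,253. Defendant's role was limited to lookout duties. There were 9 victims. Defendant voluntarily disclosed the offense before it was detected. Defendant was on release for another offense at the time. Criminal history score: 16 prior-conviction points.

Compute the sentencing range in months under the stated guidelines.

42-50 months

Base offense level for identity theft: 29.
A1 applies: 29 + 3 = 32.
A2 applies: 32 − 1 = 31.
A4 does not apply.
A5 does not apply.
A6 applies: 31 − 1 = 30.
A7 applies (level before this adjustment is 30 ≥ 15, so +5): 30 + 5 = 35.
A8 applies: 35 + 3 = 38.
Level 38 exceeds the maximum of 32; capped at 32.
Final offense level: 32.
Criminal history: 16 prior points → Category D (12-16).
Level 32 falls in the 30-32 band.
Grid: Level 30-32 × Category D = 42-50 months.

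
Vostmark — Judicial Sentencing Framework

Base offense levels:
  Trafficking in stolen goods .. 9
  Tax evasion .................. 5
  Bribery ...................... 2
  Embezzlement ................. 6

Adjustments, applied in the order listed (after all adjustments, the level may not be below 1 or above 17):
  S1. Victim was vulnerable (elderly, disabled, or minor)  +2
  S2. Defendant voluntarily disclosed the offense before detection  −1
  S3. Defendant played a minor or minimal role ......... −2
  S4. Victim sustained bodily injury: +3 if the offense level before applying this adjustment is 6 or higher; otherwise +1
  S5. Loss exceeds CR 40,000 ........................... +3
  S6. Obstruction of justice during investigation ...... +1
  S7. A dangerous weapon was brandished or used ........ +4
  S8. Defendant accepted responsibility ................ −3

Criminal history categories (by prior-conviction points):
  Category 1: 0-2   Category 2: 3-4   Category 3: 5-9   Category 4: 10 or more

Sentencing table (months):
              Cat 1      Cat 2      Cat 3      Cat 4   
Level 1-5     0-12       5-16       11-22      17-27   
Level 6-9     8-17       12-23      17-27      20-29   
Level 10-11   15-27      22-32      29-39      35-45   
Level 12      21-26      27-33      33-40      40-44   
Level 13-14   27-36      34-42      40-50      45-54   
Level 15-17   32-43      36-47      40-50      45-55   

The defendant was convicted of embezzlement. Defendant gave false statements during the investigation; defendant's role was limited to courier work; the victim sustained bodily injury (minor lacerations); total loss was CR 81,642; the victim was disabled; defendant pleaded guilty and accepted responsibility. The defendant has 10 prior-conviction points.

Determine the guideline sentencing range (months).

35-45 months

Base offense level for embezzlement: 6.
S1 applies: 6 + 2 = 8.
S2 does not apply.
S3 applies: 8 − 2 = 6.
S4 applies (level before this adjustment is 6 ≥ 6, so +3): 6 + 3 = 9.
S5 applies: 9 + 3 = 12.
S6 applies: 12 + 1 = 13.
S7 does not apply.
S8 applies: 13 − 3 = 10.
Final offense level: 10.
Criminal history: 10 prior points → Category 4 (10+).
Level 10 falls in the 10-11 band.
Grid: Level 10-11 × Category 4 = 35-45 months.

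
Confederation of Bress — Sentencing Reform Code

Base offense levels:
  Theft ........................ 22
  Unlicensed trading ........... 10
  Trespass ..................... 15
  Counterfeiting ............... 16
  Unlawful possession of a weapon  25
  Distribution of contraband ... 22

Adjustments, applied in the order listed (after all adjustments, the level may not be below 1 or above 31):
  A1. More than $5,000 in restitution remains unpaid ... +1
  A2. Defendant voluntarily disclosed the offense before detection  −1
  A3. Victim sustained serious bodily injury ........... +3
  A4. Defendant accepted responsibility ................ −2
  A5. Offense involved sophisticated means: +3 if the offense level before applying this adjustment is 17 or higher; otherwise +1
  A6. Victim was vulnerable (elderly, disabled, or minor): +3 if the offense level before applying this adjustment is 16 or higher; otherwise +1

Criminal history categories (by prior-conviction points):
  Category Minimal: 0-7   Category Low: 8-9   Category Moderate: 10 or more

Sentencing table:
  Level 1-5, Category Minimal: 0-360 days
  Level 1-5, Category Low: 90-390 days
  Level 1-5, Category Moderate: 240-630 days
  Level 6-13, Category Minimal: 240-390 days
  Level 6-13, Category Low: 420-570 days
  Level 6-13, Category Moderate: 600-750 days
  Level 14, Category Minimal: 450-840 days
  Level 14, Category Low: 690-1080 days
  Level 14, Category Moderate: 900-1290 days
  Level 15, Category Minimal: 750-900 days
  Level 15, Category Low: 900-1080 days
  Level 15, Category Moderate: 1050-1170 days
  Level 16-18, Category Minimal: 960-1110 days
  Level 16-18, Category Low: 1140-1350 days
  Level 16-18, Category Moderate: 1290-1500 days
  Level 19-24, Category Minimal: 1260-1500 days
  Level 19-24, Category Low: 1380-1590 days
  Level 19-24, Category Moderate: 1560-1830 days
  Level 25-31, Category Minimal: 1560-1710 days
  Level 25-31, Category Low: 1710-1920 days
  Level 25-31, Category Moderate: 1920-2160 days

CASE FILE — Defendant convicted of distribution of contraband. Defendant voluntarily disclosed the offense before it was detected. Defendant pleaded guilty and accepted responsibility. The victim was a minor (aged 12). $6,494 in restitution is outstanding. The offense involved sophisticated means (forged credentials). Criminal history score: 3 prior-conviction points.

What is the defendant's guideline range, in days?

1560-1710 days

Base offense level for distribution of contraband: 22.
A1 applies: 22 + 1 = 23.
A2 applies: 23 − 1 = 22.
A3 does not apply.
A4 applies: 22 − 2 = 20.
A5 applies (level before this adjustment is 20 ≥ 17, so +3): 20 + 3 = 23.
A6 applies (level before this adjustment is 23 ≥ 16, so +3): 23 + 3 = 26.
Final offense level: 26.
Criminal history: 3 prior points → Category Minimal (0-7).
Level 26 falls in the 25-31 band.
Grid: Level 25-31 × Category Minimal = 1560-1710 days.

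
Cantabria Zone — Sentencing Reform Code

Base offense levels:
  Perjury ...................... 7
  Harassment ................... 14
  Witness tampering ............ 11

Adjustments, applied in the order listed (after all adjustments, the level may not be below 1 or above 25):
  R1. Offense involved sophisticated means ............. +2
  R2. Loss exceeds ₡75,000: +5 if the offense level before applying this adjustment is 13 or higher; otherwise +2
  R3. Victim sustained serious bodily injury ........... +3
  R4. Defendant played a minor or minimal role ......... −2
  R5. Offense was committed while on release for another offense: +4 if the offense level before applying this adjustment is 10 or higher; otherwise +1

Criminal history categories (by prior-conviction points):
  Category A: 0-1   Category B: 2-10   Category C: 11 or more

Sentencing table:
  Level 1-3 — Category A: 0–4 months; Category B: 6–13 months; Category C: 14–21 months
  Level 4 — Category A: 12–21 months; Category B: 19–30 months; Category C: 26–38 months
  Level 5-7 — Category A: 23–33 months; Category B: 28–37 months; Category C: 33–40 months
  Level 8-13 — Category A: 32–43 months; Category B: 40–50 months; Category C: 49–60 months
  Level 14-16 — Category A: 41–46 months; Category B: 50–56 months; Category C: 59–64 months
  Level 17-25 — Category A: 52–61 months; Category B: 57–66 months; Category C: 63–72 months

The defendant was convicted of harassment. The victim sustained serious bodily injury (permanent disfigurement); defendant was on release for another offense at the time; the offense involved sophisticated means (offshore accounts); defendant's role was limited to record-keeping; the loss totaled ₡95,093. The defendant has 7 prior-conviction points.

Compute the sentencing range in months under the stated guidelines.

57-66 months

Base offense level for harassment: 14.
R1 applies: 14 + 2 = 16.
R2 applies (level before this adjustment is 16 ≥ 13, so +5): 16 + 5 = 21.
R3 applies: 21 + 3 = 24.
R4 applies: 24 − 2 = 22.
R5 applies (level before this adjustment is 22 ≥ 10, so +4): 22 + 4 = 26.
Level 26 exceeds the maximum of 25; capped at 25.
Final offense level: 25.
Criminal history: 7 prior points → Category B (2-10).
Level 25 falls in the 17-25 band.
Grid: Level 17-25 × Category B = 57-66 months.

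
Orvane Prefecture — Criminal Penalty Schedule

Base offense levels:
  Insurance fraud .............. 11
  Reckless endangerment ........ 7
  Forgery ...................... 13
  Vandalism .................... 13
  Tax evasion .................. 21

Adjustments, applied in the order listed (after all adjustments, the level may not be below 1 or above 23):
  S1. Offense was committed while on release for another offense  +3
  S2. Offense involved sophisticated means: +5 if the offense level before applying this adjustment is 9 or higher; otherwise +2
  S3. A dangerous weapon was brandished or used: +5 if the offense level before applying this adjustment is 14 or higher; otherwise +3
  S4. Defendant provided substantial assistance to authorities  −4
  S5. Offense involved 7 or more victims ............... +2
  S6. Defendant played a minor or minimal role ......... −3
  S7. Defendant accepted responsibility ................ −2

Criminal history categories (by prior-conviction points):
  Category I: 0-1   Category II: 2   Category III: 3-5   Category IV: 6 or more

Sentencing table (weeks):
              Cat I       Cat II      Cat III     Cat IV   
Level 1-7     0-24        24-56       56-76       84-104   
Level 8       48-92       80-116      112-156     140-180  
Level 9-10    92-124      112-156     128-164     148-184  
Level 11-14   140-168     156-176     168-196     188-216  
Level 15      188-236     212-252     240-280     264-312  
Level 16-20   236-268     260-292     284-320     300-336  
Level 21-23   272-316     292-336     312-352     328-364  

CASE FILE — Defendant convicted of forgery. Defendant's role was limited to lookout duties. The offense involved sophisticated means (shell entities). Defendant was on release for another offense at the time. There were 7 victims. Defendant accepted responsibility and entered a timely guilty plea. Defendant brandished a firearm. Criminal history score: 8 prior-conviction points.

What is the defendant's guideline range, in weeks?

328-364 weeks

Base offense level for forgery: 13.
S1 applies: 13 + 3 = 16.
S2 applies (level before this adjustment is 16 ≥ 9, so +5): 16 + 5 = 21.
S3 applies (level before this adjustment is 21 ≥ 14, so +5): 21 + 5 = 26.
S5 applies: 26 + 2 = 28.
S6 applies: 28 − 3 = 25.
S7 applies: 25 − 2 = 23.
Final offense level: 23.
Criminal history: 8 prior points → Category IV (6+).
Level 23 falls in the 21-23 band.
Grid: Level 21-23 × Category IV = 328-364 weeks.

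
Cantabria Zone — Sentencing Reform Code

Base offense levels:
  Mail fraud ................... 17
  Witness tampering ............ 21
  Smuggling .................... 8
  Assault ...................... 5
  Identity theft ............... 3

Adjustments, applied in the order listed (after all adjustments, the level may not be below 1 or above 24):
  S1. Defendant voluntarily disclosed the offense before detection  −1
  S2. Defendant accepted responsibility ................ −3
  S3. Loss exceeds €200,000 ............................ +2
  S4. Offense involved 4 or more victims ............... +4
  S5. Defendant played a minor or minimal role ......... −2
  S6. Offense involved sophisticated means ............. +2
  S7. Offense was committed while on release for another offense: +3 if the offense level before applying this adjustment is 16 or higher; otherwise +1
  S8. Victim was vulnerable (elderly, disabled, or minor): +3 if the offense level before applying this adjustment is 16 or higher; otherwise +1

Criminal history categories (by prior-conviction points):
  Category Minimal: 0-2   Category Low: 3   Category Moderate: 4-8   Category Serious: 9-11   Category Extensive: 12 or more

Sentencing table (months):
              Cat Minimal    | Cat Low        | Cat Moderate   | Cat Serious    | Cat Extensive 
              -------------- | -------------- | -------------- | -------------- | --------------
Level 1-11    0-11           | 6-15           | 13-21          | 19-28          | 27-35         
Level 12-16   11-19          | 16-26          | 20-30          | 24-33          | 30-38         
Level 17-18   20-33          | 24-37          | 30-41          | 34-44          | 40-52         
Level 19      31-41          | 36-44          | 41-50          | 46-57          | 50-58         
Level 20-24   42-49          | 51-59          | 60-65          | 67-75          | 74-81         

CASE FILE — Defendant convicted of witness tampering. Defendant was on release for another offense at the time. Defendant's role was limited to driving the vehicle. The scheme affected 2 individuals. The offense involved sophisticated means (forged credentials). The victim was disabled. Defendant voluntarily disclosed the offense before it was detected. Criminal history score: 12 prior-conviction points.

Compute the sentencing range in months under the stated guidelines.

74-81 months

Base offense level for witness tampering: 21.
S1 applies: 21 − 1 = 20.
S2 does not apply.
S3 does not apply.
S4 does not apply.
S5 applies: 20 − 2 = 18.
S6 applies: 18 + 2 = 20.
S7 applies (level before this adjustment is 20 ≥ 16, so +3): 20 + 3 = 23.
S8 applies (level before this adjustment is 23 ≥ 16, so +3): 23 + 3 = 26.
Level 26 exceeds the maximum of 24; capped at 24.
Final offense level: 24.
Criminal history: 12 prior points → Category Extensive (12+).
Level 24 falls in the 20-24 band.
Grid: Level 20-24 × Category Extensive = 74-81 months.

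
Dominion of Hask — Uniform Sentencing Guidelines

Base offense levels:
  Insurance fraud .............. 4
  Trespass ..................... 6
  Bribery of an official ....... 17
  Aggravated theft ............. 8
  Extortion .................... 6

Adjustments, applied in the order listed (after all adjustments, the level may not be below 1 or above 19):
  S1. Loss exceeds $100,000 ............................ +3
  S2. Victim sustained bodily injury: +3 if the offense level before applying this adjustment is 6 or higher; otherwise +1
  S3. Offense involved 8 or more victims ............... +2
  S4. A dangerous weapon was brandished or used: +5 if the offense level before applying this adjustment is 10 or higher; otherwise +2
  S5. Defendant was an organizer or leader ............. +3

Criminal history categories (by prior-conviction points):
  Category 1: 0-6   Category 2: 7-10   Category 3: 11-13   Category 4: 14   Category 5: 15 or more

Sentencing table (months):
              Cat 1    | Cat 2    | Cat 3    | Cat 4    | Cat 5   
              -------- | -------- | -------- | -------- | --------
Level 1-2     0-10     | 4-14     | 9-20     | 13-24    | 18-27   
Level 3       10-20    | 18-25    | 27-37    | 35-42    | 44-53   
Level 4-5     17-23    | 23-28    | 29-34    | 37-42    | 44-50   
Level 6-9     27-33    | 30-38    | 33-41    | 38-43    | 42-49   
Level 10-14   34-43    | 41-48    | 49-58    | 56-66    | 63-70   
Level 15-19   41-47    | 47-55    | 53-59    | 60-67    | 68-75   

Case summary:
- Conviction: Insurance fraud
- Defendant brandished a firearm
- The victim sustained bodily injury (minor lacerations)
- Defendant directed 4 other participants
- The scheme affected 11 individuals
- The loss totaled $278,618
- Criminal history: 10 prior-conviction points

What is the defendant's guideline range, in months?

47-55 months

Base offense level for insurance fraud: 4.
S1 applies: 4 + 3 = 7.
S2 applies (level before this adjustment is 7 ≥ 6, so +3): 7 + 3 = 10.
S3 applies: 10 + 2 = 12.
S4 applies (level before this adjustment is 12 ≥ 10, so +5): 12 + 5 = 17.
S5 applies: 17 + 3 = 20.
Level 20 exceeds the maximum of 19; capped at 19.
Final offense level: 19.
Criminal history: 10 prior points → Category 2 (7-10).
Level 19 falls in the 15-19 band.
Grid: Level 15-19 × Category 2 = 47-55 months.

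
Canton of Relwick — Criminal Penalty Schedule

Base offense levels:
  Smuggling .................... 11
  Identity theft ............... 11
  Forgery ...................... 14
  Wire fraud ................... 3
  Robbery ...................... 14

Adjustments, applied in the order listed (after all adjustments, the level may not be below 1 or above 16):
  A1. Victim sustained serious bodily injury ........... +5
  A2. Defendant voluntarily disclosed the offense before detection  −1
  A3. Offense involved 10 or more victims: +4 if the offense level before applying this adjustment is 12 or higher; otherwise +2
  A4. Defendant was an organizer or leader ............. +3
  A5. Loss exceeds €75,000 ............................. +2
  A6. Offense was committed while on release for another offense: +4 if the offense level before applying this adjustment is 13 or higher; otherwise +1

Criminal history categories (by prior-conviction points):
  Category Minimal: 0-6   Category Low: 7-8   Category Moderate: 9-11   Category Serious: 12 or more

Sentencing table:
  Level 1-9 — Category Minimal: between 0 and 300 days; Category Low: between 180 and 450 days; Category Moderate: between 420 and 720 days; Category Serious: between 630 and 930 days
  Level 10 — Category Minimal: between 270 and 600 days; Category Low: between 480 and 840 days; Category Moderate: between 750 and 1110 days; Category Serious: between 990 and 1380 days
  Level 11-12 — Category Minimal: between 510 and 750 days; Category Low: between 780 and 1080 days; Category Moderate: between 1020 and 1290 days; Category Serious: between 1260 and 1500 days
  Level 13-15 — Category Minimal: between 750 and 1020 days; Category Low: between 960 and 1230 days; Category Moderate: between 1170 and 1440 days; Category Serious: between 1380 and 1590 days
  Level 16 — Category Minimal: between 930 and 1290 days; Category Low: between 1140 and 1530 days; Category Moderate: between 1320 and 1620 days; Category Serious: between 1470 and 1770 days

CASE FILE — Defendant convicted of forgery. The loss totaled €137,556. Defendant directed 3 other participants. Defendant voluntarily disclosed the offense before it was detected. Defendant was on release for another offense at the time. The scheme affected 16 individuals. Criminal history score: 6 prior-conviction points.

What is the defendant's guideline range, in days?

930-1290 days

Base offense level for forgery: 14.
A1 does not apply.
A2 applies: 14 − 1 = 13.
A3 applies (level before this adjustment is 13 ≥ 12, so +4): 13 + 4 = 17.
A4 applies: 17 + 3 = 20.
A5 applies: 20 + 2 = 22.
A6 applies (level before this adjustment is 22 ≥ 13, so +4): 22 + 4 = 26.
Level 26 exceeds the maximum of 16; capped at 16.
Final offense level: 16.
Criminal history: 6 prior points → Category Minimal (0-6).
Level 16 falls in the 16 band.
Grid: Level 16 × Category Minimal = 930-1290 days.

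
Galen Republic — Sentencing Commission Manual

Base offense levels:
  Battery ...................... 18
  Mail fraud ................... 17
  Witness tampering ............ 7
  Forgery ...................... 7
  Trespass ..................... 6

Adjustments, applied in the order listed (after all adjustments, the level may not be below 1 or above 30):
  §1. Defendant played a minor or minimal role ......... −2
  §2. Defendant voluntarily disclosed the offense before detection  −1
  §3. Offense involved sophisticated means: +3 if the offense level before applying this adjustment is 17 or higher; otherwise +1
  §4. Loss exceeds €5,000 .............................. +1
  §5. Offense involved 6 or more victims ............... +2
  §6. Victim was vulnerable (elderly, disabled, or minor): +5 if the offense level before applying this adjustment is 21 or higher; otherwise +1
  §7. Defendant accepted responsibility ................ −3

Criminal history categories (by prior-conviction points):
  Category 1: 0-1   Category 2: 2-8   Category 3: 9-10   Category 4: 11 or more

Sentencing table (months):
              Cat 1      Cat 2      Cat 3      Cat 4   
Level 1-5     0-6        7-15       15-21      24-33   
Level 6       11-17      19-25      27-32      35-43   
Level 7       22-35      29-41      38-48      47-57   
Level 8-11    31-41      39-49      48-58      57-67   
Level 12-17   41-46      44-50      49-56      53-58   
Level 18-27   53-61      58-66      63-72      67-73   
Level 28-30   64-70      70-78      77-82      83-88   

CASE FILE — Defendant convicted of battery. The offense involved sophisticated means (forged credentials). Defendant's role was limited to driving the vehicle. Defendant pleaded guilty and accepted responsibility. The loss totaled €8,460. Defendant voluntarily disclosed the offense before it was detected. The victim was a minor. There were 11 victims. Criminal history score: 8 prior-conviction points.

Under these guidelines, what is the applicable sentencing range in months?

44-50 months

Base offense level for battery: 18.
§1 applies: 18 − 2 = 16.
§2 applies: 16 − 1 = 15.
§3 applies (level before this adjustment is 15 < 17, so +1): 15 + 1 = 16.
§4 applies: 16 + 1 = 17.
§5 applies: 17 + 2 = 19.
§6 applies (level before this adjustment is 19 < 21, so +1): 19 + 1 = 20.
§7 applies: 20 − 3 = 17.
Final offense level: 17.
Criminal history: 8 prior points → Category 2 (2-8).
Level 17 falls in the 12-17 band.
Grid: Level 12-17 × Category 2 = 44-50 months.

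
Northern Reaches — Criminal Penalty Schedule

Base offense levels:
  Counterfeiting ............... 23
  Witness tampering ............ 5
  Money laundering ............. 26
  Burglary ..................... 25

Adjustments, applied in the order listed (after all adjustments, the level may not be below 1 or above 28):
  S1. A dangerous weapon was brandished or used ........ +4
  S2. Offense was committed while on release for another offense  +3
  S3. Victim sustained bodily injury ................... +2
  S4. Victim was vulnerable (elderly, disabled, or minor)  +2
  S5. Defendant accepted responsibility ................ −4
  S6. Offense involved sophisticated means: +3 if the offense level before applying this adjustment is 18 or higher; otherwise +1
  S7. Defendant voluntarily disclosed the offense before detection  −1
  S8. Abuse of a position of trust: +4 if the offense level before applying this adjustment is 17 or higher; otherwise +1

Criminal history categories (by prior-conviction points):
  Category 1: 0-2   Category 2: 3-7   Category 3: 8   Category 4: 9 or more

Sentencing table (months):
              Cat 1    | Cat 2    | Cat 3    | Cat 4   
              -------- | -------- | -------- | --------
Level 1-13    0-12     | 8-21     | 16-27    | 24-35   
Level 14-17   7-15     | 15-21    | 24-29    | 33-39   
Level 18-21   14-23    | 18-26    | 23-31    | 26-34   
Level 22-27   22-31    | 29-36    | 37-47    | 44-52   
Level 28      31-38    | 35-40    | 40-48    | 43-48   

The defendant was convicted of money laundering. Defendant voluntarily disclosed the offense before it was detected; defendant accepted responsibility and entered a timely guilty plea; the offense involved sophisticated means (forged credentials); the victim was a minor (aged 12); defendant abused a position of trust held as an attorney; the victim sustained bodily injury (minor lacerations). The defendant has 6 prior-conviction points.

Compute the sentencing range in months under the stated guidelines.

35-40 months

Base offense level for money laundering: 26.
S1 does not apply.
S2 does not apply.
S3 applies: 26 + 2 = 28.
S4 applies: 28 + 2 = 30.
S5 applies: 30 − 4 = 26.
S6 applies (level before this adjustment is 26 ≥ 18, so +3): 26 + 3 = 29.
S7 applies: 29 − 1 = 28.
S8 applies (level before this adjustment is 28 ≥ 17, so +4): 28 + 4 = 32.
Level 32 exceeds the maximum of 28; capped at 28.
Final offense level: 28.
Criminal history: 6 prior points → Category 2 (3-7).
Level 28 falls in the 28 band.
Grid: Level 28 × Category 2 = 35-40 months.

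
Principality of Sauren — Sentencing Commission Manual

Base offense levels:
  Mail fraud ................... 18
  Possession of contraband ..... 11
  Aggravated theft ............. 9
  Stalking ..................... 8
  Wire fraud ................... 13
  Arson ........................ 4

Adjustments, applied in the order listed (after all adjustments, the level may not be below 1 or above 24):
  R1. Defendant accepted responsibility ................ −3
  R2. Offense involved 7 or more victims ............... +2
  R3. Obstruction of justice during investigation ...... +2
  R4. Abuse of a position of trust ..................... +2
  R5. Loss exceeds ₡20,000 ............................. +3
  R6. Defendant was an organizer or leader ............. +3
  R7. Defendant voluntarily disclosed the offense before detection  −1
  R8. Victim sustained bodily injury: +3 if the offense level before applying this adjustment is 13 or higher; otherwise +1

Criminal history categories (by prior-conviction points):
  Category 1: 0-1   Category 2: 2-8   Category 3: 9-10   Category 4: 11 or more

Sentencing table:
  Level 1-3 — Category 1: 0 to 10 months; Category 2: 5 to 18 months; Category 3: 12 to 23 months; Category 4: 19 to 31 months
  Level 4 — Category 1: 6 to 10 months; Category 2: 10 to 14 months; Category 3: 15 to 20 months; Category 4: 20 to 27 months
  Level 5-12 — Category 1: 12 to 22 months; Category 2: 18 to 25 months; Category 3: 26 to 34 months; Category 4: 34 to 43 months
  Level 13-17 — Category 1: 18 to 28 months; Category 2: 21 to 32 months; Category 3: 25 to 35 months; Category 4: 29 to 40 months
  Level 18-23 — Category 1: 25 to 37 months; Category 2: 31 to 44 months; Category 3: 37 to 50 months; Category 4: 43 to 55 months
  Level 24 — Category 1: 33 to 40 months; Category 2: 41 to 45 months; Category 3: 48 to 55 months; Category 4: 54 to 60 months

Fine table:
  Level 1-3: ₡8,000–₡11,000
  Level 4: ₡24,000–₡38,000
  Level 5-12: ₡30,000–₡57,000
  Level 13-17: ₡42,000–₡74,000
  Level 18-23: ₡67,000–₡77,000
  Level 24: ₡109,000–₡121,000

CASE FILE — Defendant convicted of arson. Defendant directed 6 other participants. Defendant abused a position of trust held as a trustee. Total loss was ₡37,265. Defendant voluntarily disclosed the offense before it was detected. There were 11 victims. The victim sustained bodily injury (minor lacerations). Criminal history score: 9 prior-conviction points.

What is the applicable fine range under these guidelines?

₡42,000–₡74,000

Base offense level for arson: 4.
R1 does not apply.
R2 applies: 4 + 2 = 6.
R3 does not apply.
R4 applies: 6 + 2 = 8.
R5 applies: 8 + 3 = 11.
R6 applies: 11 + 3 = 14.
R7 applies: 14 − 1 = 13.
R8 applies (level before this adjustment is 13 ≥ 13, so +3): 13 + 3 = 16.
Final offense level: 16.
Level 16 falls in the 13-17 band.
Fine table: Level 13-17 → ₡42,000–₡74,000.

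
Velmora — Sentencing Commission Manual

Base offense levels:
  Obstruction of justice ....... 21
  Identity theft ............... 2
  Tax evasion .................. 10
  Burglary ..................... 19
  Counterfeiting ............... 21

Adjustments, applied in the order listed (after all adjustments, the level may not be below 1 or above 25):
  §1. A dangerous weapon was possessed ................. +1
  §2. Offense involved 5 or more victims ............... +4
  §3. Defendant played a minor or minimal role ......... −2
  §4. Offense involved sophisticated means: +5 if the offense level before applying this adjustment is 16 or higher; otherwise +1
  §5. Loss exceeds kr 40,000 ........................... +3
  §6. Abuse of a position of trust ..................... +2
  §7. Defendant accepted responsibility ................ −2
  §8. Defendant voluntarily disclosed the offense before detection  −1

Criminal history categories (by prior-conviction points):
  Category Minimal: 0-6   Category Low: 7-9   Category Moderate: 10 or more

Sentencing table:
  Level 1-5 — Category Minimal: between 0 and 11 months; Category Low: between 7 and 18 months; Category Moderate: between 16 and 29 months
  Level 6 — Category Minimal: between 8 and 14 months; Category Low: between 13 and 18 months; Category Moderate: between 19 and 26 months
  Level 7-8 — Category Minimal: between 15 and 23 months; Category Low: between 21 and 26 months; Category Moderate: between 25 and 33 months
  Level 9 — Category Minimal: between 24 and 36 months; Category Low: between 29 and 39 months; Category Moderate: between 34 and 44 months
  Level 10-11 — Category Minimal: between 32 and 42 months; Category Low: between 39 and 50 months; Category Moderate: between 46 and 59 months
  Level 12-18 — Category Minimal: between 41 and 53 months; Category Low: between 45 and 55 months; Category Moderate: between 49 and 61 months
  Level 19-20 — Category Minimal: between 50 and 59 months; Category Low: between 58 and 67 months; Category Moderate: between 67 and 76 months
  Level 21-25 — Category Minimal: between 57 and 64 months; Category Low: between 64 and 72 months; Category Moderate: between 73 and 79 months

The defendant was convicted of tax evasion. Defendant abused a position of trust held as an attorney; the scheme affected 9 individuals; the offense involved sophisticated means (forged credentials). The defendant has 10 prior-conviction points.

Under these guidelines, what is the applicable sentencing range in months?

Base offense level for tax evasion: 10.
§2 applies: 10 + 4 = 14.
§3 does not apply.
§4 applies (level before this adjustment is 14 < 16, so +1): 14 + 1 = 15.
§5 does not apply.
§6 applies: 15 + 2 = 17.
§8 does not apply.
Final offense level: 17.
Criminal history: 10 prior points → Category Moderate (10+).
Level 17 falls in the 12-18 band.
Grid: Level 12-18 × Category Moderate = 49-61 months.

49-61 months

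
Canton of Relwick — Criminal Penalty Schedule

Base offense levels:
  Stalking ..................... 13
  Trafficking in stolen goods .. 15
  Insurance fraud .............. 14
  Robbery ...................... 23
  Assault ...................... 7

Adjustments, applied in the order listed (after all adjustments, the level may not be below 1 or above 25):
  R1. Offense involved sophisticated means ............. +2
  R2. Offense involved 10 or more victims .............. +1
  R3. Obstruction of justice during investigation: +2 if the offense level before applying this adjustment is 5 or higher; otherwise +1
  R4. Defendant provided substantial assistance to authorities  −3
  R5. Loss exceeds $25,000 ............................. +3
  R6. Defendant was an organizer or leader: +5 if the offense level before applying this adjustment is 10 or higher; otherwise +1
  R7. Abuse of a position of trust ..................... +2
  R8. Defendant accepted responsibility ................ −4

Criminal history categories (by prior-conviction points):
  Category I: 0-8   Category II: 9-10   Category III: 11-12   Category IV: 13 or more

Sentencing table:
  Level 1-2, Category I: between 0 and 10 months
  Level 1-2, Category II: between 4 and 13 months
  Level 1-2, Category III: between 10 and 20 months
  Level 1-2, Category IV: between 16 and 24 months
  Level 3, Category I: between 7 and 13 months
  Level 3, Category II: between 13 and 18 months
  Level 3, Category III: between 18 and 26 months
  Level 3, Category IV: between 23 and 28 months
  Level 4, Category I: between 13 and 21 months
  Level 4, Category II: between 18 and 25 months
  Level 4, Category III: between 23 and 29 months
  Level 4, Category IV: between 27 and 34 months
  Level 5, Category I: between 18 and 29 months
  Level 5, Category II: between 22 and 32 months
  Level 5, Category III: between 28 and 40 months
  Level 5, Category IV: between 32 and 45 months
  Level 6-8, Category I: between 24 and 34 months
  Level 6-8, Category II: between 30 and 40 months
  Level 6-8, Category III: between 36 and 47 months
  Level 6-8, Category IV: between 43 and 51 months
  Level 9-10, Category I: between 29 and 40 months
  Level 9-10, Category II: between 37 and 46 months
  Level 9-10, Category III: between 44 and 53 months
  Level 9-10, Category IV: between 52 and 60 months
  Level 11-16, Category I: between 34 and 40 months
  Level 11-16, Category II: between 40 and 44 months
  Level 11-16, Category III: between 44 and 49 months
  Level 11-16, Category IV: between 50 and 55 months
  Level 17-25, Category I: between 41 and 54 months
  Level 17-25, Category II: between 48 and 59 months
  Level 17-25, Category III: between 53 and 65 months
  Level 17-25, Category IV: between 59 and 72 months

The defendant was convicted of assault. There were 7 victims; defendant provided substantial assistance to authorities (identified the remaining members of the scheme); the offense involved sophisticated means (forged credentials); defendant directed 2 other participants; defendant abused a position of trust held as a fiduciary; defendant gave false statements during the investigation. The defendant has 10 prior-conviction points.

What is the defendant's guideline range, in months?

40-44 months

Base offense level for assault: 7.
R1 applies: 7 + 2 = 9.
R2 does not apply.
R3 applies (level before this adjustment is 9 ≥ 5, so +2): 9 + 2 = 11.
R4 applies: 11 − 3 = 8.
R6 applies (level before this adjustment is 8 < 10, so +1): 8 + 1 = 9.
R7 applies: 9 + 2 = 11.
R8 does not apply.
Final offense level: 11.
Criminal history: 10 prior points → Category II (9-10).
Level 11 falls in the 11-16 band.
Grid: Level 11-16 × Category II = 40-44 months.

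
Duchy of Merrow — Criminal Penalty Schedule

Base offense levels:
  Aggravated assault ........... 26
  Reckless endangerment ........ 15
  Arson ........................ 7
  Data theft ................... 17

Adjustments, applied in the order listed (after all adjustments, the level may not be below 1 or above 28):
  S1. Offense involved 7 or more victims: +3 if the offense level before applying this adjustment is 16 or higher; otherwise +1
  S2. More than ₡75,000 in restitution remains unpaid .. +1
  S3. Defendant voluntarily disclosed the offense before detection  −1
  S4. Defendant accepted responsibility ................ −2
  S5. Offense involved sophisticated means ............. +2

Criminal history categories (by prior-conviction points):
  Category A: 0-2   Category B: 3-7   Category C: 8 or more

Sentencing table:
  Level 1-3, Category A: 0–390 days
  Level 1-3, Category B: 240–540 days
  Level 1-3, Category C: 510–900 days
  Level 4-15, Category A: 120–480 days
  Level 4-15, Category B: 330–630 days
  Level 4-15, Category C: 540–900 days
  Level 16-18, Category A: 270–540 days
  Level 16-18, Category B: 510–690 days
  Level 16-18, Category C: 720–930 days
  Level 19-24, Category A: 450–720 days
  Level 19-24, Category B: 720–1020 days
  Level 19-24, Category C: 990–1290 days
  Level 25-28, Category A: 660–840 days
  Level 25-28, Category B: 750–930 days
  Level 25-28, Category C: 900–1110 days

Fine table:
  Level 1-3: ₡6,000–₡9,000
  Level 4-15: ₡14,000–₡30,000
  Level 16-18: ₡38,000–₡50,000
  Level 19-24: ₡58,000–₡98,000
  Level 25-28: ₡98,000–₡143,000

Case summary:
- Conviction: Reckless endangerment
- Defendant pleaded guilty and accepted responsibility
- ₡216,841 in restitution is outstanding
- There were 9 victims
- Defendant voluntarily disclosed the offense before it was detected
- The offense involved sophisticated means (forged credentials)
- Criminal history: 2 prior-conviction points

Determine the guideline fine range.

₡38,000–₡50,000

Base offense level for reckless endangerment: 15.
S1 applies (level before this adjustment is 15 < 16, so +1): 15 + 1 = 16.
S2 applies: 16 + 1 = 17.
S3 applies: 17 − 1 = 16.
S4 applies: 16 − 2 = 14.
S5 applies: 14 + 2 = 16.
Final offense level: 16.
Level 16 falls in the 16-18 band.
Fine table: Level 16-18 → ₡38,000–₡50,000.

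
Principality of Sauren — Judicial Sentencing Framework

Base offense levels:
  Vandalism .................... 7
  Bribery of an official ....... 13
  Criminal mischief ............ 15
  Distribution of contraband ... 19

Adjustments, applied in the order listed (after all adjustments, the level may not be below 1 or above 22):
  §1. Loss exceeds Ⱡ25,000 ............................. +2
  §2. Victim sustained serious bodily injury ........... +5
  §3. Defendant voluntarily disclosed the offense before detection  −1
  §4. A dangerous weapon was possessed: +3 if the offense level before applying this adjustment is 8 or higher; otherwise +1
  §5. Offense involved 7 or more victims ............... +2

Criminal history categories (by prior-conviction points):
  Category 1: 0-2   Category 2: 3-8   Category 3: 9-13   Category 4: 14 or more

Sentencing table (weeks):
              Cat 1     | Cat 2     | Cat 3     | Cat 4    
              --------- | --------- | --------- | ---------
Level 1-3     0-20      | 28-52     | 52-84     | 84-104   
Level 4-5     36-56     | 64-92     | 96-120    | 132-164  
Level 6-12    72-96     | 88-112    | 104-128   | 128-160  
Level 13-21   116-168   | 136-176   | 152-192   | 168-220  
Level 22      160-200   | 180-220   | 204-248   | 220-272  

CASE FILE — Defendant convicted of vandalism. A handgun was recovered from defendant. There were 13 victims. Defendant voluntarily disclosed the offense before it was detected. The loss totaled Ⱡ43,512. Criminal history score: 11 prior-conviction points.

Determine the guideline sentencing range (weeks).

152-192 weeks

Base offense level for vandalism: 7.
§1 applies: 7 + 2 = 9.
§2 does not apply.
§3 applies: 9 − 1 = 8.
§4 applies (level before this adjustment is 8 ≥ 8, so +3): 8 + 3 = 11.
§5 applies: 11 + 2 = 13.
Final offense level: 13.
Criminal history: 11 prior points → Category 3 (9-13).
Level 13 falls in the 13-21 band.
Grid: Level 13-21 × Category 3 = 152-192 weeks.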